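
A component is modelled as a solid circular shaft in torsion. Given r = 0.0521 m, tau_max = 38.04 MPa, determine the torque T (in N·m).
Model: a solid circular shaft in torsion, so tau_max = (2·T) / (π·r^3).
Solve for T: T = (π·tau_max·r^3) / 2.
Convert to SI units:
  tau_max = 38.04 MPa = 3.804 × 10⁷ Pa
Substitute:
  T = (π × (3.804 × 10⁷) × 0.0521^3) / 2
  T = 8450 N·m
Final answer: T = 8450 N·m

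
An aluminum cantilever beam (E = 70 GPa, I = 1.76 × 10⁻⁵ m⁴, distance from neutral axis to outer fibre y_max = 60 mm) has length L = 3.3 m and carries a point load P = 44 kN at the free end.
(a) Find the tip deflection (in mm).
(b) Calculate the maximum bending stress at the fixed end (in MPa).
(a) Tip deflection of a cantilever with an end point load: δ = P·L^3 / (3·E·I). Convert P = 44 kN = 44000 N, E = 70 GPa = 7 × 10¹⁰ Pa.
  δ = (44000 × 3.3^3) / (3 × (7 × 10¹⁰) × (1.76 × 10⁻⁵)) = 0.4278 m = 427.8 mm
(b) Maximum bending moment at the fixed end: M = P·L = 44000 × 3.3 = 145200 N·m. Convert y_max = 60 mm = 0.06 m.
  σ = M·y_max / I = (145200 × 0.06) / (1.76 × 10⁻⁵) = 4.95 × 10⁸ Pa = 495 MPa
Final answer: (a) δ = 427.8 mm, (b) σ = 495 MPa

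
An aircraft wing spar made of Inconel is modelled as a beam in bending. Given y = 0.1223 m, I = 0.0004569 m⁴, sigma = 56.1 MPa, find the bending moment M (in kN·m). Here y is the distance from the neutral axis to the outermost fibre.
Model: a beam in bending, so sigma = (M·y) / I.
Solve for M: M = (sigma·I) / y.
Convert to SI units:
  sigma = 56.1 MPa = 5.61 × 10⁷ Pa
Substitute:
  M = ((5.61 × 10⁷) × 0.0004569) / 0.1223
  M = 209600 N·m
Convert: M = 209600 N·m = 209.6 kN·m
Final answer: M = 209.6 kN·m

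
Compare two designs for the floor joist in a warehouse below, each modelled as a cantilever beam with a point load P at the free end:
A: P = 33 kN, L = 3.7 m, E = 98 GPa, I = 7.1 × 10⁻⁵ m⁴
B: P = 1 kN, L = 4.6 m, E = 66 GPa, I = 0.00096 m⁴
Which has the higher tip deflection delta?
Model: a cantilever beam with a point load P at the free end, so delta = (P·L^3) / (3·E·I) (SI units).
  A: delta = (33000 × 3.7^3) / (3 × (9.8 × 10¹⁰) × (7.1 × 10⁻⁵)) = 0.08008 m = 80.08 mm
  B: delta = (1000 × 4.6^3) / (3 × (6.6 × 10¹⁰) × 0.00096) = 0.0005121 m = 0.5121 mm
80.08 mm > 0.5121 mm, so A is larger.
Final answer: A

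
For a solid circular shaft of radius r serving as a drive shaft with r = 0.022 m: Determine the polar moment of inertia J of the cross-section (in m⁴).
Model: a solid circular shaft of radius r, so J = (π·r^4) / 2.
Substitute:
  J = (π × 0.022^4) / 2
  J = 3.68 × 10⁻⁷ m⁴
Final answer: J = 3.68 × 10⁻⁷ m⁴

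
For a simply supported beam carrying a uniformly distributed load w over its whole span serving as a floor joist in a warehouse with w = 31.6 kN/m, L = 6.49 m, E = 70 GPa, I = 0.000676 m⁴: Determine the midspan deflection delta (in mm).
Model: a simply supported beam carrying a uniformly distributed load w over its whole span, so delta = (5·w·L^4) / (384·E·I).
Convert to SI units:
  w = 31.6 kN/m = 31600 N/m
  E = 70 GPa = 7 × 10¹⁰ Pa
Substitute:
  delta = (5 × 31600 × 6.49^4) / (384 × (7 × 10¹⁰) × 0.000676)
  delta = 0.01543 m
Convert: delta = 0.01543 m = 15.43 mm
Final answer: delta = 15.43 mm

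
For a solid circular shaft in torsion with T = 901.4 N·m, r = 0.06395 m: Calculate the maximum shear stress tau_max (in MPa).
Model: a solid circular shaft in torsion, so tau_max = (2·T) / (π·r^3).
Substitute:
  tau_max = (2 × 901.4) / (π × 0.06395^3)
  tau_max = 2.194 × 10⁶ Pa
Convert: tau_max = 2.194 × 10⁶ Pa = 2.194 MPa
Final answer: tau_max = 2.194 MPa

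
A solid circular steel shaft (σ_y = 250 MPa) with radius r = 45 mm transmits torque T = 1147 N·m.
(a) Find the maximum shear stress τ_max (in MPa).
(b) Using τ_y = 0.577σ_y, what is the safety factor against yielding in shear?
(a) For a solid circular shaft, τ_max = T·r/J with J = π·r^4/2, i.e. τ_max = 2·T / (π·r^3). Convert r = 45 mm = 0.045 m.
  τ_max = (2 × 1147) / (π × 0.045^3) = 8.013 × 10⁶ Pa = 8.013 MPa
(b) τ_y = 0.577 × 250 = 144.25 MPa
  SF = τ_y/τ_max = 144.25 / 8.013 = 18
Final answer: (a) τ_max = 8.013 MPa, (b) SF = 18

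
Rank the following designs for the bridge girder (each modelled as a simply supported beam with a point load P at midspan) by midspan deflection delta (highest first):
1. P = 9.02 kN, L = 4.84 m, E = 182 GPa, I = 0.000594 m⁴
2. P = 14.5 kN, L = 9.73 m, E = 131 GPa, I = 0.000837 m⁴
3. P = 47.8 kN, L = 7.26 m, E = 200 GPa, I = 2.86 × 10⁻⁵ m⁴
Model: a simply supported beam with a point load P at midspan, so delta = (P·L^3) / (48·E·I) (SI units).
  Case 1: delta = (9020 × 4.84^3) / (48 × (1.82 × 10¹¹) × 0.000594) = 0.0001971 m = 0.1971 mm
  Case 2: delta = (14500 × 9.73^3) / (48 × (1.31 × 10¹¹) × 0.000837) = 0.002538 m = 2.538 mm
  Case 3: delta = (47800 × 7.26^3) / (48 × (2 × 10¹¹) × (2.86 × 10⁻⁵)) = 0.06662 m = 66.62 mm
Ordering: 66.62 mm (case 3) > 2.538 mm (case 2) > 0.1971 mm (case 1)
Final answer: 3, 2, 1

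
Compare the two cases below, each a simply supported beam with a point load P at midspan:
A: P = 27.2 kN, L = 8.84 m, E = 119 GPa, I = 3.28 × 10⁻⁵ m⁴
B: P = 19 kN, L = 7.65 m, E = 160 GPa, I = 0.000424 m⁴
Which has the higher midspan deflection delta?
Model: a simply supported beam with a point load P at midspan, so delta = (P·L^3) / (48·E·I) (SI units).
  A: delta = (27200 × 8.84^3) / (48 × (1.19 × 10¹¹) × (3.28 × 10⁻⁵)) = 0.1003 m = 100.3 mm
  B: delta = (19000 × 7.65^3) / (48 × (1.6 × 10¹¹) × 0.000424) = 0.002612 m = 2.612 mm
100.3 mm > 2.612 mm, so A is larger.
Final answer: A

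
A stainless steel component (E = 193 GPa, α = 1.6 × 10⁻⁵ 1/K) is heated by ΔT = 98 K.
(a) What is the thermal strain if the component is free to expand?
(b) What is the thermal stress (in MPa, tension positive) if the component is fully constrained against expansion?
(a) Free thermal strain ε_th = α·ΔT = (1.6 × 10⁻⁵) × 98 = 0.001568
(b) Fully constrained, the expansion is suppressed, so σ = -E·α·ΔT. Convert E = 193 GPa = 1.93 × 10¹¹ Pa.
  σ = -(1.93 × 10¹¹) × (1.6 × 10⁻⁵) × 98 = -3.026 × 10⁸ Pa = -302.6 MPa (compressive)
Final answer: (a) ε_th = 0.001568, (b) σ = -302.6 MPa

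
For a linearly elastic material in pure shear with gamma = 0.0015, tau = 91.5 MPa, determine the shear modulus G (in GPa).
Model: a linearly elastic material in pure shear, so tau = G·gamma.
Solve for G: G = tau / gamma.
Convert to SI units:
  tau = 91.5 MPa = 9.15 × 10⁷ Pa
Substitute:
  G = (9.15 × 10⁷) / 0.0015
  G = 6.1 × 10¹⁰ Pa
Convert: G = 6.1 × 10¹⁰ Pa = 61 GPa
Final answer: G = 61 GPa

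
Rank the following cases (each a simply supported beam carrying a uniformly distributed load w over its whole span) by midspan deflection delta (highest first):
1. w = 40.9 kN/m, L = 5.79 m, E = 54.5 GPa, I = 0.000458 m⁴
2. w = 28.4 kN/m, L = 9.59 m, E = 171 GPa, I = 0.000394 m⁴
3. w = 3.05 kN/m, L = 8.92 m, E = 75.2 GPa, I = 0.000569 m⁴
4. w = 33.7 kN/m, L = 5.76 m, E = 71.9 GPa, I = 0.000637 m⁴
Model: a simply supported beam carrying a uniformly distributed load w over its whole span, so delta = (5·w·L^4) / (384·E·I) (SI units).
  Case 1: delta = (5 × 40900 × 5.79^4) / (384 × (5.45 × 10¹⁰) × 0.000458) = 0.02398 m = 23.98 mm
  Case 2: delta = (5 × 28400 × 9.59^4) / (384 × (1.71 × 10¹¹) × 0.000394) = 0.04642 m = 46.42 mm
  Case 3: delta = (5 × 3050 × 8.92^4) / (384 × (7.52 × 10¹⁰) × 0.000569) = 0.005876 m = 5.876 mm
  Case 4: delta = (5 × 33700 × 5.76^4) / (384 × (7.19 × 10¹⁰) × 0.000637) = 0.01055 m = 10.55 mm
Ordering: 46.42 mm (case 2) > 23.98 mm (case 1) > 10.55 mm (case 4) > 5.876 mm (case 3)
Final answer: 2, 1, 4, 3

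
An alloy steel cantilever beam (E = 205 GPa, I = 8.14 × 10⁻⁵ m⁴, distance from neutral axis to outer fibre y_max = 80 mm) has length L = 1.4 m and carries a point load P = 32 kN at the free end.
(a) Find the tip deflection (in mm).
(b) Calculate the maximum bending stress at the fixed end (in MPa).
(a) Tip deflection of a cantilever with an end point load: δ = P·L^3 / (3·E·I). Convert P = 32 kN = 32000 N, E = 205 GPa = 2.05 × 10¹¹ Pa.
  δ = (32000 × 1.4^3) / (3 × (2.05 × 10¹¹) × (8.14 × 10⁻⁵)) = 0.001754 m = 1.754 mm
(b) Maximum bending moment at the fixed end: M = P·L = 32000 × 1.4 = 44800 N·m. Convert y_max = 80 mm = 0.08 m.
  σ = M·y_max / I = (44800 × 0.08) / (8.14 × 10⁻⁵) = 4.403 × 10⁷ Pa = 44.03 MPa
Final answer: (a) δ = 1.754 mm, (b) σ = 44.03 MPa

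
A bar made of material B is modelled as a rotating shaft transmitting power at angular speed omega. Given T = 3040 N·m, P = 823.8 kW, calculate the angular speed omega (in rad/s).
Model: a rotating shaft transmitting power at angular speed omega, so P = T·omega.
Solve for omega: omega = P / T.
Convert to SI units:
  P = 823.8 kW = 823800 W
Substitute:
  omega = 823800 / 3040
  omega = 271 rad/s
Final answer: omega = 271 rad/s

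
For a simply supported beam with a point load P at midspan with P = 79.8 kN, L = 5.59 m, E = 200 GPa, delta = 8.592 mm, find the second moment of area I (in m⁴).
Model: a simply supported beam with a point load P at midspan, so delta = (P·L^3) / (48·E·I).
Solve for I: I = (P·L^3) / (48·delta·E).
Convert to SI units:
  P = 79.8 kN = 79800 N
  E = 200 GPa = 2 × 10¹¹ Pa
  delta = 8.592 mm = 0.008592 m
Substitute:
  I = (79800 × 5.59^3) / (48 × 0.008592 × (2 × 10¹¹))
  I = 0.000169 m⁴
Final answer: I = 0.000169 m⁴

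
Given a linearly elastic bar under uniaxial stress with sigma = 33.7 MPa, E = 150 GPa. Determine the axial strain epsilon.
Model: a linearly elastic bar under uniaxial stress, so epsilon = sigma / E.
Convert to SI units:
  sigma = 33.7 MPa = 3.37 × 10⁷ Pa
  E = 150 GPa = 1.5 × 10¹¹ Pa
Substitute:
  epsilon = (3.37 × 10⁷) / (1.5 × 10¹¹)
  epsilon = 0.0002247
Final answer: epsilon = 0.0002247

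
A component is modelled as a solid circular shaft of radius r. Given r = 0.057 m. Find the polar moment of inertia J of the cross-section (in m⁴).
Model: a solid circular shaft of radius r, so J = (π·r^4) / 2.
Substitute:
  J = (π × 0.057^4) / 2
  J = 1.658 × 10⁻⁵ m⁴
Final answer: J = 1.658 × 10⁻⁵ m⁴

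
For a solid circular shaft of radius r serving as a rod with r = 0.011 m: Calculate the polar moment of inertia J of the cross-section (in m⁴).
Model: a solid circular shaft of radius r, so J = (π·r^4) / 2.
Substitute:
  J = (π × 0.011^4) / 2
  J = 2.3 × 10⁻⁸ m⁴
Final answer: J = 2.3 × 10⁻⁸ m⁴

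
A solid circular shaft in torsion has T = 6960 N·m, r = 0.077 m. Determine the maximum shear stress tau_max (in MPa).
Model: a solid circular shaft in torsion, so tau_max = (2·T) / (π·r^3).
Substitute:
  tau_max = (2 × 6960) / (π × 0.077^3)
  tau_max = 9.705 × 10⁶ Pa
Convert: tau_max = 9.705 × 10⁶ Pa = 9.705 MPa
Final answer: tau_max = 9.705 MPa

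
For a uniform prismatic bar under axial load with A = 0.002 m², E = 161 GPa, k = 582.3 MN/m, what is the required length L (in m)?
Model: a uniform prismatic bar under axial load, so k = (A·E) / L.
Solve for L: L = (A·E) / k.
Convert to SI units:
  E = 161 GPa = 1.61 × 10¹¹ Pa
  k = 582.3 MN/m = 5.823 × 10⁸ N/m
Substitute:
  L = (0.002 × (1.61 × 10¹¹)) / (5.823 × 10⁸)
  L = 0.553 m
Final answer: L = 0.553 m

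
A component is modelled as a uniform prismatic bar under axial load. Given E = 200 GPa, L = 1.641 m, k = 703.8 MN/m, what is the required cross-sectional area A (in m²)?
Model: a uniform prismatic bar under axial load, so k = (A·E) / L.
Solve for A: A = (k·L) / E.
Convert to SI units:
  E = 200 GPa = 2 × 10¹¹ Pa
  k = 703.8 MN/m = 7.038 × 10⁸ N/m
Substitute:
  A = ((7.038 × 10⁸) × 1.641) / (2 × 10¹¹)
  A = 0.005775 m²
Final answer: A = 0.005775 m²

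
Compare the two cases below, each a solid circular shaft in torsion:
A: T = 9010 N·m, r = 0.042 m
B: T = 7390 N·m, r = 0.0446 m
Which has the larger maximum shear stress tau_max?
Model: a solid circular shaft in torsion, so tau_max = (2·T) / (π·r^3) (SI units).
  A: tau_max = (2 × 9010) / (π × 0.042^3) = 7.742 × 10⁷ Pa = 77.42 MPa
  B: tau_max = (2 × 7390) / (π × 0.0446^3) = 5.303 × 10⁷ Pa = 53.03 MPa
77.42 MPa > 53.03 MPa, so A is larger.
Final answer: A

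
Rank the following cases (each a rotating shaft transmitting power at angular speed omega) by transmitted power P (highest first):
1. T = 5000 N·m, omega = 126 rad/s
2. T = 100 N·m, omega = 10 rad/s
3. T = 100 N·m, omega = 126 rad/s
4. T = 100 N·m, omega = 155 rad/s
Model: a rotating shaft transmitting power at angular speed omega, so P = T·omega (SI units).
  Case 1: P = 5000 × 126 = 630000 W = 630 kW
  Case 2: P = 100 × 10 = 1000 W = 1 kW
  Case 3: P = 100 × 126 = 12600 W = 12.6 kW
  Case 4: P = 100 × 155 = 15500 W = 15.5 kW
Ordering: 630 kW (case 1) > 15.5 kW (case 4) > 12.6 kW (case 3) > 1 kW (case 2)
Final answer: 1, 4, 3, 2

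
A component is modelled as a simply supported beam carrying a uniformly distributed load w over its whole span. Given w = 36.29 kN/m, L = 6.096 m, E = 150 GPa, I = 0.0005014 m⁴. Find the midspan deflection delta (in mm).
Model: a simply supported beam carrying a uniformly distributed load w over its whole span, so delta = (5·w·L^4) / (384·E·I).
Convert to SI units:
  w = 36.29 kN/m = 36290 N/m
  E = 150 GPa = 1.5 × 10¹¹ Pa
Substitute:
  delta = (5 × 36290 × 6.096^4) / (384 × (1.5 × 10¹¹) × 0.0005014)
  delta = 0.008676 m
Convert: delta = 0.008676 m = 8.676 mm
Final answer: delta = 8.676 mm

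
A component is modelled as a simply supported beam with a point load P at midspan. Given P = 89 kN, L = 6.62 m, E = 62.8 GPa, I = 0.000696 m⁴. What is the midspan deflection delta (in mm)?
Model: a simply supported beam with a point load P at midspan, so delta = (P·L^3) / (48·E·I).
Convert to SI units:
  P = 89 kN = 89000 N
  E = 62.8 GPa = 6.28 × 10¹⁰ Pa
Substitute:
  delta = (89000 × 6.62^3) / (48 × (6.28 × 10¹⁰) × 0.000696)
  delta = 0.01231 m
Convert: delta = 0.01231 m = 12.31 mm
Final answer: delta = 12.31 mm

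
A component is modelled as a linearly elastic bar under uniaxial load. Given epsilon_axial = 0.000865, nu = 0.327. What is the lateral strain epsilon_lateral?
Model: a linearly elastic bar under uniaxial load, so epsilon_lateral = -nu·epsilon_axial.
Substitute:
  epsilon_lateral = -(0.327 × 0.000865)
  epsilon_lateral = -0.0002829
Final answer: epsilon_lateral = -0.0002829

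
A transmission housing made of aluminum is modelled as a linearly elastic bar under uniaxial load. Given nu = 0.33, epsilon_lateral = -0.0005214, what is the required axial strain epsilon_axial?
Model: a linearly elastic bar under uniaxial load, so epsilon_lateral = -nu·epsilon_axial.
Solve for epsilon_axial: epsilon_axial = -epsilon_lateral / nu.
Substitute:
  epsilon_axial = -(-0.0005214) / 0.33
  epsilon_axial = 0.00158
Final answer: epsilon_axial = 0.00158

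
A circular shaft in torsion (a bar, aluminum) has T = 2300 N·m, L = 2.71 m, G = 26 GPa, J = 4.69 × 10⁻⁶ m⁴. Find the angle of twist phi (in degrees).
Model: a circular shaft in torsion, so phi = (T·L) / (G·J).
Convert to SI units:
  G = 26 GPa = 2.6 × 10¹⁰ Pa
Substitute:
  phi = (2300 × 2.71) / ((2.6 × 10¹⁰) × (4.69 × 10⁻⁶))
  phi = 0.05112 rad
Convert to degrees: phi = 0.05112 × 180/π = 2.929°
Final answer: phi = 2.929°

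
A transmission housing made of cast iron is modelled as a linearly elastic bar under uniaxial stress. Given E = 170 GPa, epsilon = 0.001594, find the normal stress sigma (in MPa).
Model: a linearly elastic bar under uniaxial stress, so epsilon = sigma / E.
Solve for sigma: sigma = epsilon·E.
Convert to SI units:
  E = 170 GPa = 1.7 × 10¹¹ Pa
Substitute:
  sigma = 0.001594 × (1.7 × 10¹¹)
  sigma = 2.71 × 10⁸ Pa
Convert: sigma = 2.71 × 10⁸ Pa = 271 MPa
Final answer: sigma = 271 MPa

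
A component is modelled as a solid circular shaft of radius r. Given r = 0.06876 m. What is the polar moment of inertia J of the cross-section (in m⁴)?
Model: a solid circular shaft of radius r, so J = (π·r^4) / 2.
Substitute:
  J = (π × 0.06876^4) / 2
  J = 3.511 × 10⁻⁵ m⁴
Final answer: J = 3.511 × 10⁻⁵ m⁴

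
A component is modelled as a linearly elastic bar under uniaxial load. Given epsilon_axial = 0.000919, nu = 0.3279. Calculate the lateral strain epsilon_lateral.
Model: a linearly elastic bar under uniaxial load, so epsilon_lateral = -nu·epsilon_axial.
Substitute:
  epsilon_lateral = -(0.3279 × 0.000919)
  epsilon_lateral = -0.0003013
Final answer: epsilon_lateral = -0.0003013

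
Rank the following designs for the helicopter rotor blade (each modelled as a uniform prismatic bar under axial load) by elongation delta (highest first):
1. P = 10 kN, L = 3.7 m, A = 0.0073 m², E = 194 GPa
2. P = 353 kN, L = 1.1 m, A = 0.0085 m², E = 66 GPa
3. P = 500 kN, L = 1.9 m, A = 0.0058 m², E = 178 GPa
Model: a uniform prismatic bar under axial load, so delta = (P·L) / (A·E) (SI units).
  Case 1: delta = (10000 × 3.7) / (0.0073 × (1.94 × 10¹¹)) = 2.613 × 10⁻⁵ m = 0.02613 mm
  Case 2: delta = (353000 × 1.1) / (0.0085 × (6.6 × 10¹⁰)) = 0.0006922 m = 0.6922 mm
  Case 3: delta = (500000 × 1.9) / (0.0058 × (1.78 × 10¹¹)) = 0.0009202 m = 0.9202 mm
Ordering: 0.9202 mm (case 3) > 0.6922 mm (case 2) > 0.02613 mm (case 1)
Final answer: 3, 2, 1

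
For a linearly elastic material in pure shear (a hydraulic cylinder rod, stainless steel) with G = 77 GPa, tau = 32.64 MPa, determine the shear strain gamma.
Model: a linearly elastic material in pure shear, so tau = G·gamma.
Solve for gamma: gamma = tau / G.
Convert to SI units:
  G = 77 GPa = 7.7 × 10¹⁰ Pa
  tau = 32.64 MPa = 3.264 × 10⁷ Pa
Substitute:
  gamma = (3.264 × 10⁷) / (7.7 × 10¹⁰)
  gamma = 0.0004239
Final answer: gamma = 0.0004239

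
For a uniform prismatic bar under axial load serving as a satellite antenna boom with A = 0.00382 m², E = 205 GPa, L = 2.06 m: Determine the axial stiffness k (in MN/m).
Model: a uniform prismatic bar under axial load, so k = (A·E) / L.
Convert to SI units:
  E = 205 GPa = 2.05 × 10¹¹ Pa
Substitute:
  k = (0.00382 × (2.05 × 10¹¹)) / 2.06
  k = 3.801 × 10⁸ N/m
Convert: k = 3.801 × 10⁸ N/m = 380.1 MN/m
Final answer: k = 380.1 MN/m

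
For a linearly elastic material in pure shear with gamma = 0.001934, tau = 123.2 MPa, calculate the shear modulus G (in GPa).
Model: a linearly elastic material in pure shear, so tau = G·gamma.
Solve for G: G = tau / gamma.
Convert to SI units:
  tau = 123.2 MPa = 1.232 × 10⁸ Pa
Substitute:
  G = (1.232 × 10⁸) / 0.001934
  G = 6.37 × 10¹⁰ Pa
Convert: G = 6.37 × 10¹⁰ Pa = 63.7 GPa
Final answer: G = 63.7 GPa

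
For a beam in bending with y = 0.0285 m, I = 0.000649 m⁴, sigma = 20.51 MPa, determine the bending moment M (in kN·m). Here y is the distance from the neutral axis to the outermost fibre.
Model: a beam in bending, so sigma = (M·y) / I.
Solve for M: M = (sigma·I) / y.
Convert to SI units:
  sigma = 20.51 MPa = 2.051 × 10⁷ Pa
Substitute:
  M = ((2.051 × 10⁷) × 0.000649) / 0.0285
  M = 467100 N·m
Convert: M = 467100 N·m = 467.1 kN·m
Final answer: M = 467.1 kN·m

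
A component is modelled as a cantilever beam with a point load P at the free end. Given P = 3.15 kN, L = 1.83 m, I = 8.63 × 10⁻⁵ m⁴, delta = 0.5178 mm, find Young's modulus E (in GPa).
Model: a cantilever beam with a point load P at the free end, so delta = (P·L^3) / (3·E·I).
Solve for E: E = (P·L^3) / (3·delta·I).
Convert to SI units:
  P = 3.15 kN = 3150 N
  delta = 0.5178 mm = 0.0005178 m
Substitute:
  E = (3150 × 1.83^3) / (3 × 0.0005178 × (8.63 × 10⁻⁵))
  E = 1.44 × 10¹¹ Pa
Convert: E = 1.44 × 10¹¹ Pa = 144 GPa
Final answer: E = 144 GPa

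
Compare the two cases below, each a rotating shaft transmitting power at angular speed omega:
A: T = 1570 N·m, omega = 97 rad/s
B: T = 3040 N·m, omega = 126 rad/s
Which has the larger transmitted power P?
Model: a rotating shaft transmitting power at angular speed omega, so P = T·omega (SI units).
  A: P = 1570 × 97 = 152300 W = 152.3 kW
  B: P = 3040 × 126 = 383000 W = 383 kW
383 kW > 152.3 kW, so B is larger.
Final answer: B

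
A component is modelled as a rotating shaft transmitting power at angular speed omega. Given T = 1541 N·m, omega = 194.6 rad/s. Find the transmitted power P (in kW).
Model: a rotating shaft transmitting power at angular speed omega, so P = T·omega.
Substitute:
  P = 1541 × 194.6
  P = 299900 W
Convert: P = 299900 W = 299.9 kW
Final answer: P = 299.9 kW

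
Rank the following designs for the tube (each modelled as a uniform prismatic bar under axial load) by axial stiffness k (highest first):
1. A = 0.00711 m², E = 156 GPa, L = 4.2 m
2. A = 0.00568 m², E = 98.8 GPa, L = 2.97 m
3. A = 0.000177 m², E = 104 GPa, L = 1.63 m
Model: a uniform prismatic bar under axial load, so k = (A·E) / L (SI units).
  Case 1: k = (0.00711 × (1.56 × 10¹¹)) / 4.2 = 2.641 × 10⁸ N/m = 264.1 MN/m
  Case 2: k = (0.00568 × (9.88 × 10¹⁰)) / 2.97 = 1.89 × 10⁸ N/m = 189 MN/m
  Case 3: k = (0.000177 × (1.04 × 10¹¹)) / 1.63 = 1.129 × 10⁷ N/m = 11.29 MN/m
Ordering: 264.1 MN/m (case 1) > 189 MN/m (case 2) > 11.29 MN/m (case 3)
Final answer: 1, 2, 3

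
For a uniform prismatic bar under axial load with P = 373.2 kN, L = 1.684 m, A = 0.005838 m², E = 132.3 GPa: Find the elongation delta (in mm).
Model: a uniform prismatic bar under axial load, so delta = (P·L) / (A·E).
Convert to SI units:
  P = 373.2 kN = 373200 N
  E = 132.3 GPa = 1.323 × 10¹¹ Pa
Substitute:
  delta = (373200 × 1.684) / (0.005838 × (1.323 × 10¹¹))
  delta = 0.0008137 m
Convert: delta = 0.0008137 m = 0.8137 mm
Final answer: delta = 0.8137 mm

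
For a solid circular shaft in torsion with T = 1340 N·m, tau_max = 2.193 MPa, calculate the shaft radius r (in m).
Model: a solid circular shaft in torsion, so tau_max = (2·T) / (π·r^3).
Solve for r: r = ((2·T) / (π·tau_max))^(1/3).
Convert to SI units:
  tau_max = 2.193 MPa = 2.193 × 10⁶ Pa
Substitute:
  r = ((2 × 1340) / (π × (2.193 × 10⁶)))^(1/3)
  r = 0.073 m
Final answer: r = 0.073 m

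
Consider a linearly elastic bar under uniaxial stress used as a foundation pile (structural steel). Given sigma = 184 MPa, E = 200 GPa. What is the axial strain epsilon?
Model: a linearly elastic bar under uniaxial stress, so epsilon = sigma / E.
Convert to SI units:
  sigma = 184 MPa = 1.84 × 10⁸ Pa
  E = 200 GPa = 2 × 10¹¹ Pa
Substitute:
  epsilon = (1.84 × 10⁸) / (2 × 10¹¹)
  epsilon = 0.00092
Final answer: epsilon = 0.00092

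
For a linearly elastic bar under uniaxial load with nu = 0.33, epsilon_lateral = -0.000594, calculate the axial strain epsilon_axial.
Model: a linearly elastic bar under uniaxial load, so epsilon_lateral = -nu·epsilon_axial.
Solve for epsilon_axial: epsilon_axial = -epsilon_lateral / nu.
Substitute:
  epsilon_axial = -(-0.000594) / 0.33
  epsilon_axial = 0.0018
Final answer: epsilon_axial = 0.0018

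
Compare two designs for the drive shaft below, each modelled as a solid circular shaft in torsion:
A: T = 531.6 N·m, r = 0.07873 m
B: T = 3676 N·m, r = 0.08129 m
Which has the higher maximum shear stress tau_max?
Model: a solid circular shaft in torsion, so tau_max = (2·T) / (π·r^3) (SI units).
  A: tau_max = (2 × 531.6) / (π × 0.07873^3) = 693500 Pa = 0.6935 MPa
  B: tau_max = (2 × 3676) / (π × 0.08129^3) = 4.357 × 10⁶ Pa = 4.357 MPa
4.357 MPa > 0.6935 MPa, so B is larger.
Final answer: B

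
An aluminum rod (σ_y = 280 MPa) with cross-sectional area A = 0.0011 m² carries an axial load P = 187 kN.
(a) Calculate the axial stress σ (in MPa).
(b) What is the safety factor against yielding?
(a) Axial stress σ = P/A. Convert P = 187 kN = 187000 N.
  σ = 187000 / 0.0011 = 1.7 × 10⁸ Pa = 170 MPa
(b) Safety factor SF = σ_y/σ = 280 / 170 = 1.647
Final answer: (a) σ = 170 MPa, (b) SF = 1.647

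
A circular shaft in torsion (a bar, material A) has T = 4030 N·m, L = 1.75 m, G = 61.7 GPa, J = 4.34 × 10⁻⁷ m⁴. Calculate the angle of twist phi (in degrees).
Model: a circular shaft in torsion, so phi = (T·L) / (G·J).
Convert to SI units:
  G = 61.7 GPa = 6.17 × 10¹⁰ Pa
Substitute:
  phi = (4030 × 1.75) / ((6.17 × 10¹⁰) × (4.34 × 10⁻⁷))
  phi = 0.2634 rad
Convert to degrees: phi = 0.2634 × 180/π = 15.09°
Final answer: phi = 15.09°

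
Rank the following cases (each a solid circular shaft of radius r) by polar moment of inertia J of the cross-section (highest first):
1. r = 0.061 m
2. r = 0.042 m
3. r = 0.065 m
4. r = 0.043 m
Model: a solid circular shaft of radius r, so J = (π·r^4) / 2 (SI units).
  Case 1: J = (π × 0.061^4) / 2 = 2.175 × 10⁻⁵ m⁴
  Case 2: J = (π × 0.042^4) / 2 = 4.888 × 10⁻⁶ m⁴
  Case 3: J = (π × 0.065^4) / 2 = 2.804 × 10⁻⁵ m⁴
  Case 4: J = (π × 0.043^4) / 2 = 5.37 × 10⁻⁶ m⁴
Ordering: 2.804 × 10⁻⁵ m⁴ (case 3) > 2.175 × 10⁻⁵ m⁴ (case 1) > 5.37 × 10⁻⁶ m⁴ (case 4) > 4.888 × 10⁻⁶ m⁴ (case 2)
Final answer: 3, 1, 4, 2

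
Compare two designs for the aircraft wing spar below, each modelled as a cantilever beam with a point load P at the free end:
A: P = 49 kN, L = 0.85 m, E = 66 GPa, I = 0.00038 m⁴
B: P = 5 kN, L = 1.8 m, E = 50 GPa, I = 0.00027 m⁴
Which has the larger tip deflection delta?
Model: a cantilever beam with a point load P at the free end, so delta = (P·L^3) / (3·E·I) (SI units).
  A: delta = (49000 × 0.85^3) / (3 × (6.6 × 10¹⁰) × 0.00038) = 0.0003999 m = 0.3999 mm
  B: delta = (5000 × 1.8^3) / (3 × (5 × 10¹⁰) × 0.00027) = 0.00072 m = 0.72 mm
0.72 mm > 0.3999 mm, so B is larger.
Final answer: B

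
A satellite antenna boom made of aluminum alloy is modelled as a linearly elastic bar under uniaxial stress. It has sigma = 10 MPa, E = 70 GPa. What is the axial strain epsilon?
Model: a linearly elastic bar under uniaxial stress, so epsilon = sigma / E.
Convert to SI units:
  sigma = 10 MPa = 1 × 10⁷ Pa
  E = 70 GPa = 7 × 10¹⁰ Pa
Substitute:
  epsilon = (1 × 10⁷) / (7 × 10¹⁰)
  epsilon = 0.0001429
Final answer: epsilon = 0.0001429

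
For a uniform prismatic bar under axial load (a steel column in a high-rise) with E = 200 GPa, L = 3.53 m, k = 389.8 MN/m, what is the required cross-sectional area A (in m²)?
Model: a uniform prismatic bar under axial load, so k = (A·E) / L.
Solve for A: A = (k·L) / E.
Convert to SI units:
  E = 200 GPa = 2 × 10¹¹ Pa
  k = 389.8 MN/m = 3.898 × 10⁸ N/m
Substitute:
  A = ((3.898 × 10⁸) × 3.53) / (2 × 10¹¹)
  A = 0.00688 m²
Final answer: A = 0.00688 m²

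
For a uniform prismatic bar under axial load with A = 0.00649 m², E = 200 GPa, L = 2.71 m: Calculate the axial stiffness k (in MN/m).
Model: a uniform prismatic bar under axial load, so k = (A·E) / L.
Convert to SI units:
  E = 200 GPa = 2 × 10¹¹ Pa
Substitute:
  k = (0.00649 × (2 × 10¹¹)) / 2.71
  k = 4.79 × 10⁸ N/m
Convert: k = 4.79 × 10⁸ N/m = 479 MN/m
Final answer: k = 479 MN/m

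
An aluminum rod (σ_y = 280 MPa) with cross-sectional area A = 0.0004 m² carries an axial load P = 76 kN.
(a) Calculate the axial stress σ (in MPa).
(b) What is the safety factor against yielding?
(a) Axial stress σ = P/A. Convert P = 76 kN = 76000 N.
  σ = 76000 / 0.0004 = 1.9 × 10⁸ Pa = 190 MPa
(b) Safety factor SF = σ_y/σ = 280 / 190 = 1.474
Final answer: (a) σ = 190 MPa, (b) SF = 1.474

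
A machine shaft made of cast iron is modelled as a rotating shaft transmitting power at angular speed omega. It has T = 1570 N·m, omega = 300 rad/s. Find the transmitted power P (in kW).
Model: a rotating shaft transmitting power at angular speed omega, so P = T·omega.
Substitute:
  P = 1570 × 300
  P = 471000 W
Convert: P = 471000 W = 471 kW
Final answer: P = 471 kW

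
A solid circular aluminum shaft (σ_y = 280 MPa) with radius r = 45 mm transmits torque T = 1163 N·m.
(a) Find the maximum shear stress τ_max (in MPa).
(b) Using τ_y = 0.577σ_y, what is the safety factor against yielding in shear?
(a) For a solid circular shaft, τ_max = T·r/J with J = π·r^4/2, i.e. τ_max = 2·T / (π·r^3). Convert r = 45 mm = 0.045 m.
  τ_max = (2 × 1163) / (π × 0.045^3) = 8.125 × 10⁶ Pa = 8.125 MPa
(b) τ_y = 0.577 × 280 = 161.56 MPa
  SF = τ_y/τ_max = 161.56 / 8.125 = 19.88
Final answer: (a) τ_max = 8.125 MPa, (b) SF = 19.88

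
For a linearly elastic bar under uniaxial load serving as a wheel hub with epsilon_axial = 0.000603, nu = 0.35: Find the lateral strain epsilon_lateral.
Model: a linearly elastic bar under uniaxial load, so epsilon_lateral = -nu·epsilon_axial.
Substitute:
  epsilon_lateral = -(0.35 × 0.000603)
  epsilon_lateral = -0.0002111
Final answer: epsilon_lateral = -0.0002111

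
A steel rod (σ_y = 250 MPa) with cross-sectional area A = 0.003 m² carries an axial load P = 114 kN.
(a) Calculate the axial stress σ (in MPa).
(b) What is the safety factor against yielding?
(a) Axial stress σ = P/A. Convert P = 114 kN = 114000 N.
  σ = 114000 / 0.003 = 3.8 × 10⁷ Pa = 38 MPa
(b) Safety factor SF = σ_y/σ = 250 / 38 = 6.579
Final answer: (a) σ = 38 MPa, (b) SF = 6.579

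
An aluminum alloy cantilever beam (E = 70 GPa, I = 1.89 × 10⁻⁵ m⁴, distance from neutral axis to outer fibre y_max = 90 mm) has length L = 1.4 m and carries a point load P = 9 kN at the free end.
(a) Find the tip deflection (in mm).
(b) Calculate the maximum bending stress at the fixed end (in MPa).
(a) Tip deflection of a cantilever with an end point load: δ = P·L^3 / (3·E·I). Convert P = 9 kN = 9000 N, E = 70 GPa = 7 × 10¹⁰ Pa.
  δ = (9000 × 1.4^3) / (3 × (7 × 10¹⁰) × (1.89 × 10⁻⁵)) = 0.006222 m = 6.222 mm
(b) Maximum bending moment at the fixed end: M = P·L = 9000 × 1.4 = 12600 N·m. Convert y_max = 90 mm = 0.09 m.
  σ = M·y_max / I = (12600 × 0.09) / (1.89 × 10⁻⁵) = 6 × 10⁷ Pa = 60 MPa
Final answer: (a) δ = 6.222 mm, (b) σ = 60 MPa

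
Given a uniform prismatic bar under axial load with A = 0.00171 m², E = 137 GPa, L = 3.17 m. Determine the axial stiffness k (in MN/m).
Model: a uniform prismatic bar under axial load, so k = (A·E) / L.
Convert to SI units:
  E = 137 GPa = 1.37 × 10¹¹ Pa
Substitute:
  k = (0.00171 × (1.37 × 10¹¹)) / 3.17
  k = 7.39 × 10⁷ N/m
Convert: k = 7.39 × 10⁷ N/m = 73.9 MN/m
Final answer: k = 73.9 MN/m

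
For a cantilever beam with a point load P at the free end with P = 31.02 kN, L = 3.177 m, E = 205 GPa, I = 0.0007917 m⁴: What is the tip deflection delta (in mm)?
Model: a cantilever beam with a point load P at the free end, so delta = (P·L^3) / (3·E·I).
Convert to SI units:
  P = 31.02 kN = 31020 N
  E = 205 GPa = 2.05 × 10¹¹ Pa
Substitute:
  delta = (31020 × 3.177^3) / (3 × (2.05 × 10¹¹) × 0.0007917)
  delta = 0.002043 m
Convert: delta = 0.002043 m = 2.043 mm
Final answer: delta = 2.043 mm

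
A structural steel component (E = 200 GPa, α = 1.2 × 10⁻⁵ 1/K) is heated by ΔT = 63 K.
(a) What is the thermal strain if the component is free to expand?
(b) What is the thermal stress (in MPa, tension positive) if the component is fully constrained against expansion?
(a) Free thermal strain ε_th = α·ΔT = (1.2 × 10⁻⁵) × 63 = 0.000756
(b) Fully constrained, the expansion is suppressed, so σ = -E·α·ΔT. Convert E = 200 GPa = 2 × 10¹¹ Pa.
  σ = -(2 × 10¹¹) × (1.2 × 10⁻⁵) × 63 = -1.512 × 10⁸ Pa = -151.2 MPa (compressive)
Final answer: (a) ε_th = 0.000756, (b) σ = -151.2 MPa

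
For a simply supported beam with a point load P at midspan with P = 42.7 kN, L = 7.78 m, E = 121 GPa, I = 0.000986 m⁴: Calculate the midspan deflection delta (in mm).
Model: a simply supported beam with a point load P at midspan, so delta = (P·L^3) / (48·E·I).
Convert to SI units:
  P = 42.7 kN = 42700 N
  E = 121 GPa = 1.21 × 10¹¹ Pa
Substitute:
  delta = (42700 × 7.78^3) / (48 × (1.21 × 10¹¹) × 0.000986)
  delta = 0.003511 m
Convert: delta = 0.003511 m = 3.511 mm
Final answer: delta = 3.511 mm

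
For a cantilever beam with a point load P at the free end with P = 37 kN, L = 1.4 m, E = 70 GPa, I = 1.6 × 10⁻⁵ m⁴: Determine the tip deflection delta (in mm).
Model: a cantilever beam with a point load P at the free end, so delta = (P·L^3) / (3·E·I).
Convert to SI units:
  P = 37 kN = 37000 N
  E = 70 GPa = 7 × 10¹⁰ Pa
Substitute:
  delta = (37000 × 1.4^3) / (3 × (7 × 10¹⁰) × (1.6 × 10⁻⁵))
  delta = 0.03022 m
Convert: delta = 0.03022 m = 30.22 mm
Final answer: delta = 30.22 mm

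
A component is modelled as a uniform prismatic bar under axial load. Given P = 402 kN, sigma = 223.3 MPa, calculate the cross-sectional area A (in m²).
Model: a uniform prismatic bar under axial load, so sigma = P / A.
Solve for A: A = P / sigma.
Convert to SI units:
  P = 402 kN = 402000 N
  sigma = 223.3 MPa = 2.233 × 10⁸ Pa
Substitute:
  A = 402000 / (2.233 × 10⁸)
  A = 0.0018 m²
Final answer: A = 0.0018 m²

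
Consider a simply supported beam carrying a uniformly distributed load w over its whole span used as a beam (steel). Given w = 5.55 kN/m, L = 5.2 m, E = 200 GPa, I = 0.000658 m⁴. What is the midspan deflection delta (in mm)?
Model: a simply supported beam carrying a uniformly distributed load w over its whole span, so delta = (5·w·L^4) / (384·E·I).
Convert to SI units:
  w = 5.55 kN/m = 5550 N/m
  E = 200 GPa = 2 × 10¹¹ Pa
Substitute:
  delta = (5 × 5550 × 5.2^4) / (384 × (2 × 10¹¹) × 0.000658)
  delta = 0.0004015 m
Convert: delta = 0.0004015 m = 0.4015 mm
Final answer: delta = 0.4015 mm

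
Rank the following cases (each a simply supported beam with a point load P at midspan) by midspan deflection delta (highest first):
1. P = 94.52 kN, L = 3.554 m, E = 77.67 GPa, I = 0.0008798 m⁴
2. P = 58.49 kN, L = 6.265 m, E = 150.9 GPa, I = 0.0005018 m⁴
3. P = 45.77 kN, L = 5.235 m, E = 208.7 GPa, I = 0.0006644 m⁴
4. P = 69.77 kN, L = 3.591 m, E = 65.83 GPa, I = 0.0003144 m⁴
Model: a simply supported beam with a point load P at midspan, so delta = (P·L^3) / (48·E·I) (SI units).
  Case 1: delta = (94520 × 3.554^3) / (48 × (7.767 × 10¹⁰) × 0.0008798) = 0.001294 m = 1.294 mm
  Case 2: delta = (58490 × 6.265^3) / (48 × (1.509 × 10¹¹) × 0.0005018) = 0.003957 m = 3.957 mm
  Case 3: delta = (45770 × 5.235^3) / (48 × (2.087 × 10¹¹) × 0.0006644) = 0.0009866 m = 0.9866 mm
  Case 4: delta = (69770 × 3.591^3) / (48 × (6.583 × 10¹⁰) × 0.0003144) = 0.003252 m = 3.252 mm
Ordering: 3.957 mm (case 2) > 3.252 mm (case 4) > 1.294 mm (case 1) > 0.9866 mm (case 3)
Final answer: 2, 4, 1, 3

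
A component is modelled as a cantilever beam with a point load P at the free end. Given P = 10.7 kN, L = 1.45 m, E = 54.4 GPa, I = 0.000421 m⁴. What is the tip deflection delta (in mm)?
Model: a cantilever beam with a point load P at the free end, so delta = (P·L^3) / (3·E·I).
Convert to SI units:
  P = 10.7 kN = 10700 N
  E = 54.4 GPa = 5.44 × 10¹⁰ Pa
Substitute:
  delta = (10700 × 1.45^3) / (3 × (5.44 × 10¹⁰) × 0.000421)
  delta = 0.0004748 m
Convert: delta = 0.0004748 m = 0.4748 mm
Final answer: delta = 0.4748 mm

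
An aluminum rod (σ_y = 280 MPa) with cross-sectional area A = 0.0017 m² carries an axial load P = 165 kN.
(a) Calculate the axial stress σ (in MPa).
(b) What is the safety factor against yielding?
(a) Axial stress σ = P/A. Convert P = 165 kN = 165000 N.
  σ = 165000 / 0.0017 = 9.706 × 10⁷ Pa = 97.06 MPa
(b) Safety factor SF = σ_y/σ = 280 / 97.06 = 2.885
Final answer: (a) σ = 97.06 MPa, (b) SF = 2.885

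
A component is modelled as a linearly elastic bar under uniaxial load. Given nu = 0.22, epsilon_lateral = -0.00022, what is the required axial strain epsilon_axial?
Model: a linearly elastic bar under uniaxial load, so epsilon_lateral = -nu·epsilon_axial.
Solve for epsilon_axial: epsilon_axial = -epsilon_lateral / nu.
Substitute:
  epsilon_axial = -(-0.00022) / 0.22
  epsilon_axial = 0.001
Final answer: epsilon_axial = 0.001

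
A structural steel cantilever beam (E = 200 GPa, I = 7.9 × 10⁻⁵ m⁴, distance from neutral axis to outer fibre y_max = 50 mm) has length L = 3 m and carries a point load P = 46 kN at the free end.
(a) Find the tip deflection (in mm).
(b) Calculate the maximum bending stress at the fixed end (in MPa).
(a) Tip deflection of a cantilever with an end point load: δ = P·L^3 / (3·E·I). Convert P = 46 kN = 46000 N, E = 200 GPa = 2 × 10¹¹ Pa.
  δ = (46000 × 3^3) / (3 × (2 × 10¹¹) × (7.9 × 10⁻⁵)) = 0.0262 m = 26.2 mm
(b) Maximum bending moment at the fixed end: M = P·L = 46000 × 3 = 138000 N·m. Convert y_max = 50 mm = 0.05 m.
  σ = M·y_max / I = (138000 × 0.05) / (7.9 × 10⁻⁵) = 8.734 × 10⁷ Pa = 87.34 MPa
Final answer: (a) δ = 26.2 mm, (b) σ = 87.34 MPa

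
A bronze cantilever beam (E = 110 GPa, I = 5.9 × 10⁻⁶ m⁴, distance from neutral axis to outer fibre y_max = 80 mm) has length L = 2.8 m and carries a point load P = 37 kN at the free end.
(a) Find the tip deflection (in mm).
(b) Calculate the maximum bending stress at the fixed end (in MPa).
(a) Tip deflection of a cantilever with an end point load: δ = P·L^3 / (3·E·I). Convert P = 37 kN = 37000 N, E = 110 GPa = 1.1 × 10¹¹ Pa.
  δ = (37000 × 2.8^3) / (3 × (1.1 × 10¹¹) × (5.9 × 10⁻⁶)) = 0.4172 m = 417.2 mm
(b) Maximum bending moment at the fixed end: M = P·L = 37000 × 2.8 = 103600 N·m. Convert y_max = 80 mm = 0.08 m.
  σ = M·y_max / I = (103600 × 0.08) / (5.9 × 10⁻⁶) = 1.405 × 10⁹ Pa = 1405 MPa
Final answer: (a) δ = 417.2 mm, (b) σ = 1405 MPa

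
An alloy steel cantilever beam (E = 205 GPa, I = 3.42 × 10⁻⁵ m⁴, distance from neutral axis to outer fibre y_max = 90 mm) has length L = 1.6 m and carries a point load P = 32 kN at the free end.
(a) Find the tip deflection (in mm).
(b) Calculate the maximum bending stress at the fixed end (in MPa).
(a) Tip deflection of a cantilever with an end point load: δ = P·L^3 / (3·E·I). Convert P = 32 kN = 32000 N, E = 205 GPa = 2.05 × 10¹¹ Pa.
  δ = (32000 × 1.6^3) / (3 × (2.05 × 10¹¹) × (3.42 × 10⁻⁵)) = 0.006232 m = 6.232 mm
(b) Maximum bending moment at the fixed end: M = P·L = 32000 × 1.6 = 51200 N·m. Convert y_max = 90 mm = 0.09 m.
  σ = M·y_max / I = (51200 × 0.09) / (3.42 × 10⁻⁵) = 1.347 × 10⁸ Pa = 134.7 MPa
Final answer: (a) δ = 6.232 mm, (b) σ = 134.7 MPa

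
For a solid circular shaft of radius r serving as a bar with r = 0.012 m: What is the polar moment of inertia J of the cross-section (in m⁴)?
Model: a solid circular shaft of radius r, so J = (π·r^4) / 2.
Substitute:
  J = (π × 0.012^4) / 2
  J = 3.257 × 10⁻⁸ m⁴
Final answer: J = 3.257 × 10⁻⁸ m⁴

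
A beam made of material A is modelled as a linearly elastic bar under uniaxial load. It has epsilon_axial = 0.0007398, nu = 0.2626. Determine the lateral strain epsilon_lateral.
Model: a linearly elastic bar under uniaxial load, so epsilon_lateral = -nu·epsilon_axial.
Substitute:
  epsilon_lateral = -(0.2626 × 0.0007398)
  epsilon_lateral = -0.0001943
Final answer: epsilon_lateral = -0.0001943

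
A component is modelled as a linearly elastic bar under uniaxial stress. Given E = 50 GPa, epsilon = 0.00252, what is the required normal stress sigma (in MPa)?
Model: a linearly elastic bar under uniaxial stress, so epsilon = sigma / E.
Solve for sigma: sigma = epsilon·E.
Convert to SI units:
  E = 50 GPa = 5 × 10¹⁰ Pa
Substitute:
  sigma = 0.00252 × (5 × 10¹⁰)
  sigma = 1.26 × 10⁸ Pa
Convert: sigma = 1.26 × 10⁸ Pa = 126 MPa
Final answer: sigma = 126 MPa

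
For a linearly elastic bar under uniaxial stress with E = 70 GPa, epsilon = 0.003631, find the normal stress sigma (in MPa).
Model: a linearly elastic bar under uniaxial stress, so epsilon = sigma / E.
Solve for sigma: sigma = epsilon·E.
Convert to SI units:
  E = 70 GPa = 7 × 10¹⁰ Pa
Substitute:
  sigma = 0.003631 × (7 × 10¹⁰)
  sigma = 2.542 × 10⁸ Pa
Convert: sigma = 2.542 × 10⁸ Pa = 254.2 MPa
Final answer: sigma = 254.2 MPa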